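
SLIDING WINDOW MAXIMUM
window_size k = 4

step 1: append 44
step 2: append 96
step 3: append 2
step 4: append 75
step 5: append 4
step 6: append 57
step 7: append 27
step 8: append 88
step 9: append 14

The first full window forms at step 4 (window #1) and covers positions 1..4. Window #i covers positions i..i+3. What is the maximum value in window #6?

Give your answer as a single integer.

Answer: 88

Derivation:
step 1: append 44 -> window=[44] (not full yet)
step 2: append 96 -> window=[44, 96] (not full yet)
step 3: append 2 -> window=[44, 96, 2] (not full yet)
step 4: append 75 -> window=[44, 96, 2, 75] -> max=96
step 5: append 4 -> window=[96, 2, 75, 4] -> max=96
step 6: append 57 -> window=[2, 75, 4, 57] -> max=75
step 7: append 27 -> window=[75, 4, 57, 27] -> max=75
step 8: append 88 -> window=[4, 57, 27, 88] -> max=88
step 9: append 14 -> window=[57, 27, 88, 14] -> max=88
Window #6 max = 88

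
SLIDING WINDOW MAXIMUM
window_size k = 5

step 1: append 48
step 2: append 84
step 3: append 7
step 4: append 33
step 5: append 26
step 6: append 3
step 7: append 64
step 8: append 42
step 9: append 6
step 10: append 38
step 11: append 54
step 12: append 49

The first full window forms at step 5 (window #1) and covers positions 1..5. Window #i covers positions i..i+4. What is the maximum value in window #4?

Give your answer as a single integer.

step 1: append 48 -> window=[48] (not full yet)
step 2: append 84 -> window=[48, 84] (not full yet)
step 3: append 7 -> window=[48, 84, 7] (not full yet)
step 4: append 33 -> window=[48, 84, 7, 33] (not full yet)
step 5: append 26 -> window=[48, 84, 7, 33, 26] -> max=84
step 6: append 3 -> window=[84, 7, 33, 26, 3] -> max=84
step 7: append 64 -> window=[7, 33, 26, 3, 64] -> max=64
step 8: append 42 -> window=[33, 26, 3, 64, 42] -> max=64
Window #4 max = 64

Answer: 64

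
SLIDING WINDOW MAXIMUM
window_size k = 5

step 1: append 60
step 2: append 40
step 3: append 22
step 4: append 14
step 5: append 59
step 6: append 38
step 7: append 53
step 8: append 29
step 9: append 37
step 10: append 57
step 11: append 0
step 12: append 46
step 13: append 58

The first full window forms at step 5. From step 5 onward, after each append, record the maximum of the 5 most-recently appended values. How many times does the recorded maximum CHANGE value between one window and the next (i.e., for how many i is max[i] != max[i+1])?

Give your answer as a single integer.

Answer: 3

Derivation:
step 1: append 60 -> window=[60] (not full yet)
step 2: append 40 -> window=[60, 40] (not full yet)
step 3: append 22 -> window=[60, 40, 22] (not full yet)
step 4: append 14 -> window=[60, 40, 22, 14] (not full yet)
step 5: append 59 -> window=[60, 40, 22, 14, 59] -> max=60
step 6: append 38 -> window=[40, 22, 14, 59, 38] -> max=59
step 7: append 53 -> window=[22, 14, 59, 38, 53] -> max=59
step 8: append 29 -> window=[14, 59, 38, 53, 29] -> max=59
step 9: append 37 -> window=[59, 38, 53, 29, 37] -> max=59
step 10: append 57 -> window=[38, 53, 29, 37, 57] -> max=57
step 11: append 0 -> window=[53, 29, 37, 57, 0] -> max=57
step 12: append 46 -> window=[29, 37, 57, 0, 46] -> max=57
step 13: append 58 -> window=[37, 57, 0, 46, 58] -> max=58
Recorded maximums: 60 59 59 59 59 57 57 57 58
Changes between consecutive maximums: 3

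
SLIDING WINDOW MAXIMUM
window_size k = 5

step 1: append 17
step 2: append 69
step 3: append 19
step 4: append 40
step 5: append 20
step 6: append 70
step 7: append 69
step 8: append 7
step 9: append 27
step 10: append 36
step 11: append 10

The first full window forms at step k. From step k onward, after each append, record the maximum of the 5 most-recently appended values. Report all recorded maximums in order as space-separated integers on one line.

Answer: 69 70 70 70 70 70 69

Derivation:
step 1: append 17 -> window=[17] (not full yet)
step 2: append 69 -> window=[17, 69] (not full yet)
step 3: append 19 -> window=[17, 69, 19] (not full yet)
step 4: append 40 -> window=[17, 69, 19, 40] (not full yet)
step 5: append 20 -> window=[17, 69, 19, 40, 20] -> max=69
step 6: append 70 -> window=[69, 19, 40, 20, 70] -> max=70
step 7: append 69 -> window=[19, 40, 20, 70, 69] -> max=70
step 8: append 7 -> window=[40, 20, 70, 69, 7] -> max=70
step 9: append 27 -> window=[20, 70, 69, 7, 27] -> max=70
step 10: append 36 -> window=[70, 69, 7, 27, 36] -> max=70
step 11: append 10 -> window=[69, 7, 27, 36, 10] -> max=69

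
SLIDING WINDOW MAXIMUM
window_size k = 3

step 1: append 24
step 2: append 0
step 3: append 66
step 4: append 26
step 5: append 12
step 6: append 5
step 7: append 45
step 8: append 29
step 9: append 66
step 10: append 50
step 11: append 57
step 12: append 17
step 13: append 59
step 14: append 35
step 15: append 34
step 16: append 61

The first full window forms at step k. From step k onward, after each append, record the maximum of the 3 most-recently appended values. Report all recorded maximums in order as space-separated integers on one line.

Answer: 66 66 66 26 45 45 66 66 66 57 59 59 59 61

Derivation:
step 1: append 24 -> window=[24] (not full yet)
step 2: append 0 -> window=[24, 0] (not full yet)
step 3: append 66 -> window=[24, 0, 66] -> max=66
step 4: append 26 -> window=[0, 66, 26] -> max=66
step 5: append 12 -> window=[66, 26, 12] -> max=66
step 6: append 5 -> window=[26, 12, 5] -> max=26
step 7: append 45 -> window=[12, 5, 45] -> max=45
step 8: append 29 -> window=[5, 45, 29] -> max=45
step 9: append 66 -> window=[45, 29, 66] -> max=66
step 10: append 50 -> window=[29, 66, 50] -> max=66
step 11: append 57 -> window=[66, 50, 57] -> max=66
step 12: append 17 -> window=[50, 57, 17] -> max=57
step 13: append 59 -> window=[57, 17, 59] -> max=59
step 14: append 35 -> window=[17, 59, 35] -> max=59
step 15: append 34 -> window=[59, 35, 34] -> max=59
step 16: append 61 -> window=[35, 34, 61] -> max=61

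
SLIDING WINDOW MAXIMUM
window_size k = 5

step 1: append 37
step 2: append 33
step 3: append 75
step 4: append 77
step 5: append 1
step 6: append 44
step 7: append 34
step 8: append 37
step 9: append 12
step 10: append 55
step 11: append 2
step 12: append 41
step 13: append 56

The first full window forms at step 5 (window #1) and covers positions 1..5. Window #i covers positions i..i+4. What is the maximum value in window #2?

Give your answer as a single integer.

Answer: 77

Derivation:
step 1: append 37 -> window=[37] (not full yet)
step 2: append 33 -> window=[37, 33] (not full yet)
step 3: append 75 -> window=[37, 33, 75] (not full yet)
step 4: append 77 -> window=[37, 33, 75, 77] (not full yet)
step 5: append 1 -> window=[37, 33, 75, 77, 1] -> max=77
step 6: append 44 -> window=[33, 75, 77, 1, 44] -> max=77
Window #2 max = 77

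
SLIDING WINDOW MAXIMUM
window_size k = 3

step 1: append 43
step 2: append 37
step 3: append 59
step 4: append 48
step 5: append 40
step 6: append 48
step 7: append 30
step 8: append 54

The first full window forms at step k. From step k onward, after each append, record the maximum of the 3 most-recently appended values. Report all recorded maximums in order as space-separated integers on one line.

step 1: append 43 -> window=[43] (not full yet)
step 2: append 37 -> window=[43, 37] (not full yet)
step 3: append 59 -> window=[43, 37, 59] -> max=59
step 4: append 48 -> window=[37, 59, 48] -> max=59
step 5: append 40 -> window=[59, 48, 40] -> max=59
step 6: append 48 -> window=[48, 40, 48] -> max=48
step 7: append 30 -> window=[40, 48, 30] -> max=48
step 8: append 54 -> window=[48, 30, 54] -> max=54

Answer: 59 59 59 48 48 54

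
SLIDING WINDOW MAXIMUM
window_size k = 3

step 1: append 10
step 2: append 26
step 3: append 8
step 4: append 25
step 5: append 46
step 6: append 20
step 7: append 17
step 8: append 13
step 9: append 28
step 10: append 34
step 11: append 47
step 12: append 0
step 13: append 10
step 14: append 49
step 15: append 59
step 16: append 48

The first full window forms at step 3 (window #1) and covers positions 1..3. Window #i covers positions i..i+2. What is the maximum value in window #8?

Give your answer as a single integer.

step 1: append 10 -> window=[10] (not full yet)
step 2: append 26 -> window=[10, 26] (not full yet)
step 3: append 8 -> window=[10, 26, 8] -> max=26
step 4: append 25 -> window=[26, 8, 25] -> max=26
step 5: append 46 -> window=[8, 25, 46] -> max=46
step 6: append 20 -> window=[25, 46, 20] -> max=46
step 7: append 17 -> window=[46, 20, 17] -> max=46
step 8: append 13 -> window=[20, 17, 13] -> max=20
step 9: append 28 -> window=[17, 13, 28] -> max=28
step 10: append 34 -> window=[13, 28, 34] -> max=34
Window #8 max = 34

Answer: 34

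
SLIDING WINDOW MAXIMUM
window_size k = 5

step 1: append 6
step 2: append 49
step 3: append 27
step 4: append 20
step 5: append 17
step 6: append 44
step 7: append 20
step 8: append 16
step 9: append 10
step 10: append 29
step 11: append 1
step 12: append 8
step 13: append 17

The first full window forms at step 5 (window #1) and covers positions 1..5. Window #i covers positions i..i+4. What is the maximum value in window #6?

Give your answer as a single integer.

step 1: append 6 -> window=[6] (not full yet)
step 2: append 49 -> window=[6, 49] (not full yet)
step 3: append 27 -> window=[6, 49, 27] (not full yet)
step 4: append 20 -> window=[6, 49, 27, 20] (not full yet)
step 5: append 17 -> window=[6, 49, 27, 20, 17] -> max=49
step 6: append 44 -> window=[49, 27, 20, 17, 44] -> max=49
step 7: append 20 -> window=[27, 20, 17, 44, 20] -> max=44
step 8: append 16 -> window=[20, 17, 44, 20, 16] -> max=44
step 9: append 10 -> window=[17, 44, 20, 16, 10] -> max=44
step 10: append 29 -> window=[44, 20, 16, 10, 29] -> max=44
Window #6 max = 44

Answer: 44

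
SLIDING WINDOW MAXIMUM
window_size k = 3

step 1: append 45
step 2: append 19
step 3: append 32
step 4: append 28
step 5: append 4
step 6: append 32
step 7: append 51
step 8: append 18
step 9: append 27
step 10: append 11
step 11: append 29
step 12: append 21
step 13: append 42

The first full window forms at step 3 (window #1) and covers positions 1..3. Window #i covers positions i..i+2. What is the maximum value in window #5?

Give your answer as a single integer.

step 1: append 45 -> window=[45] (not full yet)
step 2: append 19 -> window=[45, 19] (not full yet)
step 3: append 32 -> window=[45, 19, 32] -> max=45
step 4: append 28 -> window=[19, 32, 28] -> max=32
step 5: append 4 -> window=[32, 28, 4] -> max=32
step 6: append 32 -> window=[28, 4, 32] -> max=32
step 7: append 51 -> window=[4, 32, 51] -> max=51
Window #5 max = 51

Answer: 51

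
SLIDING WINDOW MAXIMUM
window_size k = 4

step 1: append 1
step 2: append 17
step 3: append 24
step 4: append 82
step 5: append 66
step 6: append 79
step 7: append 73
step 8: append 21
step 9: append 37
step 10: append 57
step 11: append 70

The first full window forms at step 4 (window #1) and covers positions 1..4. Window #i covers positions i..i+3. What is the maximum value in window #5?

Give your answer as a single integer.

Answer: 79

Derivation:
step 1: append 1 -> window=[1] (not full yet)
step 2: append 17 -> window=[1, 17] (not full yet)
step 3: append 24 -> window=[1, 17, 24] (not full yet)
step 4: append 82 -> window=[1, 17, 24, 82] -> max=82
step 5: append 66 -> window=[17, 24, 82, 66] -> max=82
step 6: append 79 -> window=[24, 82, 66, 79] -> max=82
step 7: append 73 -> window=[82, 66, 79, 73] -> max=82
step 8: append 21 -> window=[66, 79, 73, 21] -> max=79
Window #5 max = 79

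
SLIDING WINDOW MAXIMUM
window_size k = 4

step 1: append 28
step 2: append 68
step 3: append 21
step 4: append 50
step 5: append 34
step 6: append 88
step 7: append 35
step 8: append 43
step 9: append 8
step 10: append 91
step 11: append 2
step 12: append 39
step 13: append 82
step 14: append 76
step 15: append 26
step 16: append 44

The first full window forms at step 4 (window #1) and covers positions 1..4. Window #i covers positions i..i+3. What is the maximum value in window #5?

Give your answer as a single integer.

step 1: append 28 -> window=[28] (not full yet)
step 2: append 68 -> window=[28, 68] (not full yet)
step 3: append 21 -> window=[28, 68, 21] (not full yet)
step 4: append 50 -> window=[28, 68, 21, 50] -> max=68
step 5: append 34 -> window=[68, 21, 50, 34] -> max=68
step 6: append 88 -> window=[21, 50, 34, 88] -> max=88
step 7: append 35 -> window=[50, 34, 88, 35] -> max=88
step 8: append 43 -> window=[34, 88, 35, 43] -> max=88
Window #5 max = 88

Answer: 88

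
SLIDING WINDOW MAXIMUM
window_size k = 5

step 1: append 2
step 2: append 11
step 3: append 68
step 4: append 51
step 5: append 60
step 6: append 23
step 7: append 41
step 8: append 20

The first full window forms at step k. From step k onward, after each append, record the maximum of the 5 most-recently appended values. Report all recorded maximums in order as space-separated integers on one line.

step 1: append 2 -> window=[2] (not full yet)
step 2: append 11 -> window=[2, 11] (not full yet)
step 3: append 68 -> window=[2, 11, 68] (not full yet)
step 4: append 51 -> window=[2, 11, 68, 51] (not full yet)
step 5: append 60 -> window=[2, 11, 68, 51, 60] -> max=68
step 6: append 23 -> window=[11, 68, 51, 60, 23] -> max=68
step 7: append 41 -> window=[68, 51, 60, 23, 41] -> max=68
step 8: append 20 -> window=[51, 60, 23, 41, 20] -> max=60

Answer: 68 68 68 60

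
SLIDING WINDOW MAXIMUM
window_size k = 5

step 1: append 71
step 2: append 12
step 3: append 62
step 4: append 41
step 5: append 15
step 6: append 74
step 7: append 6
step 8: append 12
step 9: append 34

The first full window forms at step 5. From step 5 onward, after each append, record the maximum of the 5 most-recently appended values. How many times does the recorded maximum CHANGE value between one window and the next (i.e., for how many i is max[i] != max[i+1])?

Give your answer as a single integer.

Answer: 1

Derivation:
step 1: append 71 -> window=[71] (not full yet)
step 2: append 12 -> window=[71, 12] (not full yet)
step 3: append 62 -> window=[71, 12, 62] (not full yet)
step 4: append 41 -> window=[71, 12, 62, 41] (not full yet)
step 5: append 15 -> window=[71, 12, 62, 41, 15] -> max=71
step 6: append 74 -> window=[12, 62, 41, 15, 74] -> max=74
step 7: append 6 -> window=[62, 41, 15, 74, 6] -> max=74
step 8: append 12 -> window=[41, 15, 74, 6, 12] -> max=74
step 9: append 34 -> window=[15, 74, 6, 12, 34] -> max=74
Recorded maximums: 71 74 74 74 74
Changes between consecutive maximums: 1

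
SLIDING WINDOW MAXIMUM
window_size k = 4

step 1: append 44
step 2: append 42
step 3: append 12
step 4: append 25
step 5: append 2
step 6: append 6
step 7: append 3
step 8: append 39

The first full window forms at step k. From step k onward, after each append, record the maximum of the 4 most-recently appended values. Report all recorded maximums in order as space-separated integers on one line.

Answer: 44 42 25 25 39

Derivation:
step 1: append 44 -> window=[44] (not full yet)
step 2: append 42 -> window=[44, 42] (not full yet)
step 3: append 12 -> window=[44, 42, 12] (not full yet)
step 4: append 25 -> window=[44, 42, 12, 25] -> max=44
step 5: append 2 -> window=[42, 12, 25, 2] -> max=42
step 6: append 6 -> window=[12, 25, 2, 6] -> max=25
step 7: append 3 -> window=[25, 2, 6, 3] -> max=25
step 8: append 39 -> window=[2, 6, 3, 39] -> max=39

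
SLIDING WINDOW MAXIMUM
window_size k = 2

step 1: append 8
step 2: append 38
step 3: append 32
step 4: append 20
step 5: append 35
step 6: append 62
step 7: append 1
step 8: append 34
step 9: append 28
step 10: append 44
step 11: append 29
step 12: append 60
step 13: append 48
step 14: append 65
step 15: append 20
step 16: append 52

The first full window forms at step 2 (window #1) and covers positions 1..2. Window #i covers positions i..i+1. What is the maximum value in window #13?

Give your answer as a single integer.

Answer: 65

Derivation:
step 1: append 8 -> window=[8] (not full yet)
step 2: append 38 -> window=[8, 38] -> max=38
step 3: append 32 -> window=[38, 32] -> max=38
step 4: append 20 -> window=[32, 20] -> max=32
step 5: append 35 -> window=[20, 35] -> max=35
step 6: append 62 -> window=[35, 62] -> max=62
step 7: append 1 -> window=[62, 1] -> max=62
step 8: append 34 -> window=[1, 34] -> max=34
step 9: append 28 -> window=[34, 28] -> max=34
step 10: append 44 -> window=[28, 44] -> max=44
step 11: append 29 -> window=[44, 29] -> max=44
step 12: append 60 -> window=[29, 60] -> max=60
step 13: append 48 -> window=[60, 48] -> max=60
step 14: append 65 -> window=[48, 65] -> max=65
Window #13 max = 65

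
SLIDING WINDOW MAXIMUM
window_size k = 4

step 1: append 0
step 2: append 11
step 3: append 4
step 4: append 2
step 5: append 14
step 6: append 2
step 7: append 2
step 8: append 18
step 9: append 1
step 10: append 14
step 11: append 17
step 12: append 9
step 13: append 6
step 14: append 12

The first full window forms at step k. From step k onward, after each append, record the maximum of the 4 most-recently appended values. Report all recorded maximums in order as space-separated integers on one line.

step 1: append 0 -> window=[0] (not full yet)
step 2: append 11 -> window=[0, 11] (not full yet)
step 3: append 4 -> window=[0, 11, 4] (not full yet)
step 4: append 2 -> window=[0, 11, 4, 2] -> max=11
step 5: append 14 -> window=[11, 4, 2, 14] -> max=14
step 6: append 2 -> window=[4, 2, 14, 2] -> max=14
step 7: append 2 -> window=[2, 14, 2, 2] -> max=14
step 8: append 18 -> window=[14, 2, 2, 18] -> max=18
step 9: append 1 -> window=[2, 2, 18, 1] -> max=18
step 10: append 14 -> window=[2, 18, 1, 14] -> max=18
step 11: append 17 -> window=[18, 1, 14, 17] -> max=18
step 12: append 9 -> window=[1, 14, 17, 9] -> max=17
step 13: append 6 -> window=[14, 17, 9, 6] -> max=17
step 14: append 12 -> window=[17, 9, 6, 12] -> max=17

Answer: 11 14 14 14 18 18 18 18 17 17 17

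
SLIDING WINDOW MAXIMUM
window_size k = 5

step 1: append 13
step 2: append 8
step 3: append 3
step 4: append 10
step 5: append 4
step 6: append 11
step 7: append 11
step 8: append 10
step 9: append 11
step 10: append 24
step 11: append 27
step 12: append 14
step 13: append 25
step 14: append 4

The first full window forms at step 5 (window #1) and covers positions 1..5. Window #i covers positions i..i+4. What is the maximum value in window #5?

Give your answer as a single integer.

step 1: append 13 -> window=[13] (not full yet)
step 2: append 8 -> window=[13, 8] (not full yet)
step 3: append 3 -> window=[13, 8, 3] (not full yet)
step 4: append 10 -> window=[13, 8, 3, 10] (not full yet)
step 5: append 4 -> window=[13, 8, 3, 10, 4] -> max=13
step 6: append 11 -> window=[8, 3, 10, 4, 11] -> max=11
step 7: append 11 -> window=[3, 10, 4, 11, 11] -> max=11
step 8: append 10 -> window=[10, 4, 11, 11, 10] -> max=11
step 9: append 11 -> window=[4, 11, 11, 10, 11] -> max=11
Window #5 max = 11

Answer: 11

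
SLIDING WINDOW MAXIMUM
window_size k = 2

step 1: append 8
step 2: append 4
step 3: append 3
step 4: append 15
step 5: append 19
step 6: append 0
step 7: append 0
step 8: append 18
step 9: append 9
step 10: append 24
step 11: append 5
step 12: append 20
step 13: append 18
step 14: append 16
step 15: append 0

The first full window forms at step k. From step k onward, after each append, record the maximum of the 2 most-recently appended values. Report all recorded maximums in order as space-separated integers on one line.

Answer: 8 4 15 19 19 0 18 18 24 24 20 20 18 16

Derivation:
step 1: append 8 -> window=[8] (not full yet)
step 2: append 4 -> window=[8, 4] -> max=8
step 3: append 3 -> window=[4, 3] -> max=4
step 4: append 15 -> window=[3, 15] -> max=15
step 5: append 19 -> window=[15, 19] -> max=19
step 6: append 0 -> window=[19, 0] -> max=19
step 7: append 0 -> window=[0, 0] -> max=0
step 8: append 18 -> window=[0, 18] -> max=18
step 9: append 9 -> window=[18, 9] -> max=18
step 10: append 24 -> window=[9, 24] -> max=24
step 11: append 5 -> window=[24, 5] -> max=24
step 12: append 20 -> window=[5, 20] -> max=20
step 13: append 18 -> window=[20, 18] -> max=20
step 14: append 16 -> window=[18, 16] -> max=18
step 15: append 0 -> window=[16, 0] -> max=16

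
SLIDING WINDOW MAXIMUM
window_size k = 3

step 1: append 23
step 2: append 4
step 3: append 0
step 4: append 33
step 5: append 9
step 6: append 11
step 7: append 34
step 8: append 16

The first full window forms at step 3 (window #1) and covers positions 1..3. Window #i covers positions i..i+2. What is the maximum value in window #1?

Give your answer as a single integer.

Answer: 23

Derivation:
step 1: append 23 -> window=[23] (not full yet)
step 2: append 4 -> window=[23, 4] (not full yet)
step 3: append 0 -> window=[23, 4, 0] -> max=23
Window #1 max = 23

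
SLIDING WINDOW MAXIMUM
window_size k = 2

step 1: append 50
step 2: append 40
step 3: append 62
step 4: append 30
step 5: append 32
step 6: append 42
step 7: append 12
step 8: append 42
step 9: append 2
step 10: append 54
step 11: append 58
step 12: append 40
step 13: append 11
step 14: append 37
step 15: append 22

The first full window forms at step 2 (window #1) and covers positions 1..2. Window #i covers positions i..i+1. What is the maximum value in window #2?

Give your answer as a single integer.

Answer: 62

Derivation:
step 1: append 50 -> window=[50] (not full yet)
step 2: append 40 -> window=[50, 40] -> max=50
step 3: append 62 -> window=[40, 62] -> max=62
Window #2 max = 62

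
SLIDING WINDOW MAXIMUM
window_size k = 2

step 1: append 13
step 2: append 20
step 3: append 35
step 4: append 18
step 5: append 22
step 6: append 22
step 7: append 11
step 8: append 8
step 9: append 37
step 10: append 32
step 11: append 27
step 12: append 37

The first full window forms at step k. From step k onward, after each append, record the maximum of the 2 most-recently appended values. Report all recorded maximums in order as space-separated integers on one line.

step 1: append 13 -> window=[13] (not full yet)
step 2: append 20 -> window=[13, 20] -> max=20
step 3: append 35 -> window=[20, 35] -> max=35
step 4: append 18 -> window=[35, 18] -> max=35
step 5: append 22 -> window=[18, 22] -> max=22
step 6: append 22 -> window=[22, 22] -> max=22
step 7: append 11 -> window=[22, 11] -> max=22
step 8: append 8 -> window=[11, 8] -> max=11
step 9: append 37 -> window=[8, 37] -> max=37
step 10: append 32 -> window=[37, 32] -> max=37
step 11: append 27 -> window=[32, 27] -> max=32
step 12: append 37 -> window=[27, 37] -> max=37

Answer: 20 35 35 22 22 22 11 37 37 32 37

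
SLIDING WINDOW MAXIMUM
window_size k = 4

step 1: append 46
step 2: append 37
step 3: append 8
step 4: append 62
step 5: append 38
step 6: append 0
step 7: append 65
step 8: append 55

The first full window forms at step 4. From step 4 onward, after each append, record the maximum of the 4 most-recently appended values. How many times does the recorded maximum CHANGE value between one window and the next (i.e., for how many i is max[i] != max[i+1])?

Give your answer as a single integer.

step 1: append 46 -> window=[46] (not full yet)
step 2: append 37 -> window=[46, 37] (not full yet)
step 3: append 8 -> window=[46, 37, 8] (not full yet)
step 4: append 62 -> window=[46, 37, 8, 62] -> max=62
step 5: append 38 -> window=[37, 8, 62, 38] -> max=62
step 6: append 0 -> window=[8, 62, 38, 0] -> max=62
step 7: append 65 -> window=[62, 38, 0, 65] -> max=65
step 8: append 55 -> window=[38, 0, 65, 55] -> max=65
Recorded maximums: 62 62 62 65 65
Changes between consecutive maximums: 1

Answer: 1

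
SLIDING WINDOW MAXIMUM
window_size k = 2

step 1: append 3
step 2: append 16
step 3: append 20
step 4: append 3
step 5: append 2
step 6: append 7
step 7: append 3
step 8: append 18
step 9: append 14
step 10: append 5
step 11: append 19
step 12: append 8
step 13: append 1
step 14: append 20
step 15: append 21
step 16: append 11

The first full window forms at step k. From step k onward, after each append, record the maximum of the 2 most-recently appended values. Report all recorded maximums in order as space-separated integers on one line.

Answer: 16 20 20 3 7 7 18 18 14 19 19 8 20 21 21

Derivation:
step 1: append 3 -> window=[3] (not full yet)
step 2: append 16 -> window=[3, 16] -> max=16
step 3: append 20 -> window=[16, 20] -> max=20
step 4: append 3 -> window=[20, 3] -> max=20
step 5: append 2 -> window=[3, 2] -> max=3
step 6: append 7 -> window=[2, 7] -> max=7
step 7: append 3 -> window=[7, 3] -> max=7
step 8: append 18 -> window=[3, 18] -> max=18
step 9: append 14 -> window=[18, 14] -> max=18
step 10: append 5 -> window=[14, 5] -> max=14
step 11: append 19 -> window=[5, 19] -> max=19
step 12: append 8 -> window=[19, 8] -> max=19
step 13: append 1 -> window=[8, 1] -> max=8
step 14: append 20 -> window=[1, 20] -> max=20
step 15: append 21 -> window=[20, 21] -> max=21
step 16: append 11 -> window=[21, 11] -> max=21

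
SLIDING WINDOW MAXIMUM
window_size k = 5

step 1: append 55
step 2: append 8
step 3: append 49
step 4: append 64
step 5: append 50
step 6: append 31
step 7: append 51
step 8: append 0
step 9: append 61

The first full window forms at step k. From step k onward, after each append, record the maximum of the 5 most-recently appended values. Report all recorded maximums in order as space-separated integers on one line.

Answer: 64 64 64 64 61

Derivation:
step 1: append 55 -> window=[55] (not full yet)
step 2: append 8 -> window=[55, 8] (not full yet)
step 3: append 49 -> window=[55, 8, 49] (not full yet)
step 4: append 64 -> window=[55, 8, 49, 64] (not full yet)
step 5: append 50 -> window=[55, 8, 49, 64, 50] -> max=64
step 6: append 31 -> window=[8, 49, 64, 50, 31] -> max=64
step 7: append 51 -> window=[49, 64, 50, 31, 51] -> max=64
step 8: append 0 -> window=[64, 50, 31, 51, 0] -> max=64
step 9: append 61 -> window=[50, 31, 51, 0, 61] -> max=61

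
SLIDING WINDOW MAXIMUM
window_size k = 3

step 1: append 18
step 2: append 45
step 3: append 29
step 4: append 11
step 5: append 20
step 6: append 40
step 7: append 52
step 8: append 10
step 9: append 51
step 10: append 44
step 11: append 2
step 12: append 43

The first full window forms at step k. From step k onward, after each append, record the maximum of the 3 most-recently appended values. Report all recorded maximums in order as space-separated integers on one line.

step 1: append 18 -> window=[18] (not full yet)
step 2: append 45 -> window=[18, 45] (not full yet)
step 3: append 29 -> window=[18, 45, 29] -> max=45
step 4: append 11 -> window=[45, 29, 11] -> max=45
step 5: append 20 -> window=[29, 11, 20] -> max=29
step 6: append 40 -> window=[11, 20, 40] -> max=40
step 7: append 52 -> window=[20, 40, 52] -> max=52
step 8: append 10 -> window=[40, 52, 10] -> max=52
step 9: append 51 -> window=[52, 10, 51] -> max=52
step 10: append 44 -> window=[10, 51, 44] -> max=51
step 11: append 2 -> window=[51, 44, 2] -> max=51
step 12: append 43 -> window=[44, 2, 43] -> max=44

Answer: 45 45 29 40 52 52 52 51 51 44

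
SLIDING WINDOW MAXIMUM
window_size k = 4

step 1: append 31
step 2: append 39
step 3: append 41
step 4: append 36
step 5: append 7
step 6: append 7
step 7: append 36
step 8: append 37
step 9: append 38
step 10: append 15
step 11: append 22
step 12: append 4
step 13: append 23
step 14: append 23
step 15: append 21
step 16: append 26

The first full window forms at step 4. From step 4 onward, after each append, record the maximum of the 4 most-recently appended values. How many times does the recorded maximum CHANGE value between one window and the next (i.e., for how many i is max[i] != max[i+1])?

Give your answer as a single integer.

step 1: append 31 -> window=[31] (not full yet)
step 2: append 39 -> window=[31, 39] (not full yet)
step 3: append 41 -> window=[31, 39, 41] (not full yet)
step 4: append 36 -> window=[31, 39, 41, 36] -> max=41
step 5: append 7 -> window=[39, 41, 36, 7] -> max=41
step 6: append 7 -> window=[41, 36, 7, 7] -> max=41
step 7: append 36 -> window=[36, 7, 7, 36] -> max=36
step 8: append 37 -> window=[7, 7, 36, 37] -> max=37
step 9: append 38 -> window=[7, 36, 37, 38] -> max=38
step 10: append 15 -> window=[36, 37, 38, 15] -> max=38
step 11: append 22 -> window=[37, 38, 15, 22] -> max=38
step 12: append 4 -> window=[38, 15, 22, 4] -> max=38
step 13: append 23 -> window=[15, 22, 4, 23] -> max=23
step 14: append 23 -> window=[22, 4, 23, 23] -> max=23
step 15: append 21 -> window=[4, 23, 23, 21] -> max=23
step 16: append 26 -> window=[23, 23, 21, 26] -> max=26
Recorded maximums: 41 41 41 36 37 38 38 38 38 23 23 23 26
Changes between consecutive maximums: 5

Answer: 5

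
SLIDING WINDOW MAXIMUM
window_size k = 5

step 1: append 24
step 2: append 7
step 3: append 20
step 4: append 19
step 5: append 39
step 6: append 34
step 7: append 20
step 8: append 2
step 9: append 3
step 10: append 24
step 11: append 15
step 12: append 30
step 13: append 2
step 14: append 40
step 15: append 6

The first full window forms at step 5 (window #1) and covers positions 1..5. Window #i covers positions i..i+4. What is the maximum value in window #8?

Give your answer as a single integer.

Answer: 30

Derivation:
step 1: append 24 -> window=[24] (not full yet)
step 2: append 7 -> window=[24, 7] (not full yet)
step 3: append 20 -> window=[24, 7, 20] (not full yet)
step 4: append 19 -> window=[24, 7, 20, 19] (not full yet)
step 5: append 39 -> window=[24, 7, 20, 19, 39] -> max=39
step 6: append 34 -> window=[7, 20, 19, 39, 34] -> max=39
step 7: append 20 -> window=[20, 19, 39, 34, 20] -> max=39
step 8: append 2 -> window=[19, 39, 34, 20, 2] -> max=39
step 9: append 3 -> window=[39, 34, 20, 2, 3] -> max=39
step 10: append 24 -> window=[34, 20, 2, 3, 24] -> max=34
step 11: append 15 -> window=[20, 2, 3, 24, 15] -> max=24
step 12: append 30 -> window=[2, 3, 24, 15, 30] -> max=30
Window #8 max = 30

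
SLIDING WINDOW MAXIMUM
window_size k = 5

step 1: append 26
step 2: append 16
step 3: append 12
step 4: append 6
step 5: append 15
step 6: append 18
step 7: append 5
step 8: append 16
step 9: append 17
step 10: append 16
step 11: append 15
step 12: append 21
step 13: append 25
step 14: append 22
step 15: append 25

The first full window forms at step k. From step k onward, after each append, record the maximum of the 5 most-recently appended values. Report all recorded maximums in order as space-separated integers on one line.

Answer: 26 18 18 18 18 18 17 21 25 25 25

Derivation:
step 1: append 26 -> window=[26] (not full yet)
step 2: append 16 -> window=[26, 16] (not full yet)
step 3: append 12 -> window=[26, 16, 12] (not full yet)
step 4: append 6 -> window=[26, 16, 12, 6] (not full yet)
step 5: append 15 -> window=[26, 16, 12, 6, 15] -> max=26
step 6: append 18 -> window=[16, 12, 6, 15, 18] -> max=18
step 7: append 5 -> window=[12, 6, 15, 18, 5] -> max=18
step 8: append 16 -> window=[6, 15, 18, 5, 16] -> max=18
step 9: append 17 -> window=[15, 18, 5, 16, 17] -> max=18
step 10: append 16 -> window=[18, 5, 16, 17, 16] -> max=18
step 11: append 15 -> window=[5, 16, 17, 16, 15] -> max=17
step 12: append 21 -> window=[16, 17, 16, 15, 21] -> max=21
step 13: append 25 -> window=[17, 16, 15, 21, 25] -> max=25
step 14: append 22 -> window=[16, 15, 21, 25, 22] -> max=25
step 15: append 25 -> window=[15, 21, 25, 22, 25] -> max=25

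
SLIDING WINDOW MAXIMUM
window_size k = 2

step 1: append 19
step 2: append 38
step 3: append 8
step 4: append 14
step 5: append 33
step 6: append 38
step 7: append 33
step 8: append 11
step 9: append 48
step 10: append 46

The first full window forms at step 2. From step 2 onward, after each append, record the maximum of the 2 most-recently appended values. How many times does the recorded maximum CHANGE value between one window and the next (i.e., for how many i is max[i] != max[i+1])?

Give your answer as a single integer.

Answer: 5

Derivation:
step 1: append 19 -> window=[19] (not full yet)
step 2: append 38 -> window=[19, 38] -> max=38
step 3: append 8 -> window=[38, 8] -> max=38
step 4: append 14 -> window=[8, 14] -> max=14
step 5: append 33 -> window=[14, 33] -> max=33
step 6: append 38 -> window=[33, 38] -> max=38
step 7: append 33 -> window=[38, 33] -> max=38
step 8: append 11 -> window=[33, 11] -> max=33
step 9: append 48 -> window=[11, 48] -> max=48
step 10: append 46 -> window=[48, 46] -> max=48
Recorded maximums: 38 38 14 33 38 38 33 48 48
Changes between consecutive maximums: 5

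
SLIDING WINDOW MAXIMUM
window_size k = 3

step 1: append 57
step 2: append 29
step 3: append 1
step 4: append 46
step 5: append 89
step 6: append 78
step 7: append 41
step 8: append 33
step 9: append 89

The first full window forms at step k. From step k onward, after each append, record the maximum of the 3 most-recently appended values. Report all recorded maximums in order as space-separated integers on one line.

step 1: append 57 -> window=[57] (not full yet)
step 2: append 29 -> window=[57, 29] (not full yet)
step 3: append 1 -> window=[57, 29, 1] -> max=57
step 4: append 46 -> window=[29, 1, 46] -> max=46
step 5: append 89 -> window=[1, 46, 89] -> max=89
step 6: append 78 -> window=[46, 89, 78] -> max=89
step 7: append 41 -> window=[89, 78, 41] -> max=89
step 8: append 33 -> window=[78, 41, 33] -> max=78
step 9: append 89 -> window=[41, 33, 89] -> max=89

Answer: 57 46 89 89 89 78 89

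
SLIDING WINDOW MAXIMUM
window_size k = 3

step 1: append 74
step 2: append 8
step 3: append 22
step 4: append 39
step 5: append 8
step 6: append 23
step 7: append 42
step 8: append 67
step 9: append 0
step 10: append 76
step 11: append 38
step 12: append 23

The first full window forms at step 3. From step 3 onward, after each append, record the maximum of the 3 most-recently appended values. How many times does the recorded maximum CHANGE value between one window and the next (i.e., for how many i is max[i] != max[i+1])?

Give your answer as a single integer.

step 1: append 74 -> window=[74] (not full yet)
step 2: append 8 -> window=[74, 8] (not full yet)
step 3: append 22 -> window=[74, 8, 22] -> max=74
step 4: append 39 -> window=[8, 22, 39] -> max=39
step 5: append 8 -> window=[22, 39, 8] -> max=39
step 6: append 23 -> window=[39, 8, 23] -> max=39
step 7: append 42 -> window=[8, 23, 42] -> max=42
step 8: append 67 -> window=[23, 42, 67] -> max=67
step 9: append 0 -> window=[42, 67, 0] -> max=67
step 10: append 76 -> window=[67, 0, 76] -> max=76
step 11: append 38 -> window=[0, 76, 38] -> max=76
step 12: append 23 -> window=[76, 38, 23] -> max=76
Recorded maximums: 74 39 39 39 42 67 67 76 76 76
Changes between consecutive maximums: 4

Answer: 4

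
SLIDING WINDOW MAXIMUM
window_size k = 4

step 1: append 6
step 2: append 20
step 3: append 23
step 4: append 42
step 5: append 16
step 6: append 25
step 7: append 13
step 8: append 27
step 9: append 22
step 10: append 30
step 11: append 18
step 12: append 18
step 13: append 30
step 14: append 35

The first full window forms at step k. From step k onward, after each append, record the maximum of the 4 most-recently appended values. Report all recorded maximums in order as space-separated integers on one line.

Answer: 42 42 42 42 27 27 30 30 30 30 35

Derivation:
step 1: append 6 -> window=[6] (not full yet)
step 2: append 20 -> window=[6, 20] (not full yet)
step 3: append 23 -> window=[6, 20, 23] (not full yet)
step 4: append 42 -> window=[6, 20, 23, 42] -> max=42
step 5: append 16 -> window=[20, 23, 42, 16] -> max=42
step 6: append 25 -> window=[23, 42, 16, 25] -> max=42
step 7: append 13 -> window=[42, 16, 25, 13] -> max=42
step 8: append 27 -> window=[16, 25, 13, 27] -> max=27
step 9: append 22 -> window=[25, 13, 27, 22] -> max=27
step 10: append 30 -> window=[13, 27, 22, 30] -> max=30
step 11: append 18 -> window=[27, 22, 30, 18] -> max=30
step 12: append 18 -> window=[22, 30, 18, 18] -> max=30
step 13: append 30 -> window=[30, 18, 18, 30] -> max=30
step 14: append 35 -> window=[18, 18, 30, 35] -> max=35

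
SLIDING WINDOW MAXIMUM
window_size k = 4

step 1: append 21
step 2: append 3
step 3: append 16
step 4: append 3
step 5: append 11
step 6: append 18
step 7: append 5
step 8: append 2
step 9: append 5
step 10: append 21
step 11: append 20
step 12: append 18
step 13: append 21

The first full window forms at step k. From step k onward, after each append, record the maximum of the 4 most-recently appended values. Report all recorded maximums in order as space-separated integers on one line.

Answer: 21 16 18 18 18 18 21 21 21 21

Derivation:
step 1: append 21 -> window=[21] (not full yet)
step 2: append 3 -> window=[21, 3] (not full yet)
step 3: append 16 -> window=[21, 3, 16] (not full yet)
step 4: append 3 -> window=[21, 3, 16, 3] -> max=21
step 5: append 11 -> window=[3, 16, 3, 11] -> max=16
step 6: append 18 -> window=[16, 3, 11, 18] -> max=18
step 7: append 5 -> window=[3, 11, 18, 5] -> max=18
step 8: append 2 -> window=[11, 18, 5, 2] -> max=18
step 9: append 5 -> window=[18, 5, 2, 5] -> max=18
step 10: append 21 -> window=[5, 2, 5, 21] -> max=21
step 11: append 20 -> window=[2, 5, 21, 20] -> max=21
step 12: append 18 -> window=[5, 21, 20, 18] -> max=21
step 13: append 21 -> window=[21, 20, 18, 21] -> max=21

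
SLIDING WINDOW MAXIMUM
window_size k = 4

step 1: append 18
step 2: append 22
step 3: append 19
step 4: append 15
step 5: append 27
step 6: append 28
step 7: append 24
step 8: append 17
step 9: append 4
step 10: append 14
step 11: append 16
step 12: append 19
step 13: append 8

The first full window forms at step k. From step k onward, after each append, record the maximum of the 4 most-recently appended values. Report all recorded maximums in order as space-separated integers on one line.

step 1: append 18 -> window=[18] (not full yet)
step 2: append 22 -> window=[18, 22] (not full yet)
step 3: append 19 -> window=[18, 22, 19] (not full yet)
step 4: append 15 -> window=[18, 22, 19, 15] -> max=22
step 5: append 27 -> window=[22, 19, 15, 27] -> max=27
step 6: append 28 -> window=[19, 15, 27, 28] -> max=28
step 7: append 24 -> window=[15, 27, 28, 24] -> max=28
step 8: append 17 -> window=[27, 28, 24, 17] -> max=28
step 9: append 4 -> window=[28, 24, 17, 4] -> max=28
step 10: append 14 -> window=[24, 17, 4, 14] -> max=24
step 11: append 16 -> window=[17, 4, 14, 16] -> max=17
step 12: append 19 -> window=[4, 14, 16, 19] -> max=19
step 13: append 8 -> window=[14, 16, 19, 8] -> max=19

Answer: 22 27 28 28 28 28 24 17 19 19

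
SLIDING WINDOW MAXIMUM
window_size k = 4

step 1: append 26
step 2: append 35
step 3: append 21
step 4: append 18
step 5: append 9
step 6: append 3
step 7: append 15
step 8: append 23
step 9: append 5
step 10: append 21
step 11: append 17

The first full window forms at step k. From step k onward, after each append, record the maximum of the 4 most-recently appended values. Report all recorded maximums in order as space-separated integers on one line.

step 1: append 26 -> window=[26] (not full yet)
step 2: append 35 -> window=[26, 35] (not full yet)
step 3: append 21 -> window=[26, 35, 21] (not full yet)
step 4: append 18 -> window=[26, 35, 21, 18] -> max=35
step 5: append 9 -> window=[35, 21, 18, 9] -> max=35
step 6: append 3 -> window=[21, 18, 9, 3] -> max=21
step 7: append 15 -> window=[18, 9, 3, 15] -> max=18
step 8: append 23 -> window=[9, 3, 15, 23] -> max=23
step 9: append 5 -> window=[3, 15, 23, 5] -> max=23
step 10: append 21 -> window=[15, 23, 5, 21] -> max=23
step 11: append 17 -> window=[23, 5, 21, 17] -> max=23

Answer: 35 35 21 18 23 23 23 23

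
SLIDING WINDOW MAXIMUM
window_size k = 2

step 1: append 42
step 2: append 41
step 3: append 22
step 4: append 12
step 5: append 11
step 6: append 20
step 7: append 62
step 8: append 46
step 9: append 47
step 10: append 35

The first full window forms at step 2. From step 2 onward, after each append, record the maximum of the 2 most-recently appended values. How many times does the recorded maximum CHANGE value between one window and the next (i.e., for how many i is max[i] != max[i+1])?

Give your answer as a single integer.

step 1: append 42 -> window=[42] (not full yet)
step 2: append 41 -> window=[42, 41] -> max=42
step 3: append 22 -> window=[41, 22] -> max=41
step 4: append 12 -> window=[22, 12] -> max=22
step 5: append 11 -> window=[12, 11] -> max=12
step 6: append 20 -> window=[11, 20] -> max=20
step 7: append 62 -> window=[20, 62] -> max=62
step 8: append 46 -> window=[62, 46] -> max=62
step 9: append 47 -> window=[46, 47] -> max=47
step 10: append 35 -> window=[47, 35] -> max=47
Recorded maximums: 42 41 22 12 20 62 62 47 47
Changes between consecutive maximums: 6

Answer: 6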